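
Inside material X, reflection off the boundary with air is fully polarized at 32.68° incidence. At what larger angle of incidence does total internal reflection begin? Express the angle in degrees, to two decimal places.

θ_c ≈ 39.90°

tan θ_B = n₂/n₁ = tan 32.68° = 0.6415.
Total internal reflection: sin θ_c = n₂/n₁ = 0.6415.
θ_c = arcsin(0.6415) = 39.90°.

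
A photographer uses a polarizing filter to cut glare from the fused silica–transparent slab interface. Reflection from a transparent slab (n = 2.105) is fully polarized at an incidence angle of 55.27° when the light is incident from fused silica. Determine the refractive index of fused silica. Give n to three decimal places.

n ≈ 1.459

Brewster's law: tan θ_B = n₂/n₁ (light incident in fused silica, refracted into a transparent slab).
n₁ = n₂ / tan θ_B = 2.105 / tan 55.27° = 1.459.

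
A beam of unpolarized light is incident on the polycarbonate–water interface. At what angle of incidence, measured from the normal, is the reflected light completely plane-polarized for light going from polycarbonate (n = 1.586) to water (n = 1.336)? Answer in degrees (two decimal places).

θ_B ≈ 40.11°

Brewster's condition: tan θ_B = n₂/n₁ = 1.336/1.586 = 0.8424.
So θ_B = arctan 0.8424 = 40.11°.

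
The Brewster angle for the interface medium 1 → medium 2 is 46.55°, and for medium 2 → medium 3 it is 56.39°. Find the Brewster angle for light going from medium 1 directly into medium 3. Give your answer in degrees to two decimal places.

Each Brewster angle gives a ratio: n₂/n₁ = tan 46.55° = 1.0556, n₃/n₂ = tan 56.39° = 1.5046.
Multiplying, n₃/n₁ = 1.0556 × 1.5046 = 1.5882, and θ_B(1→3) = arctan 1.5882 = 57.80°.

θ_B ≈ 57.80°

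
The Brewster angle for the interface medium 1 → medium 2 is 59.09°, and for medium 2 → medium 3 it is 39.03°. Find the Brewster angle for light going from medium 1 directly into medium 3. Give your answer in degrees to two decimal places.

n₂/n₁ = tan 59.09° = 1.6702 and n₃/n₂ = tan 39.03° = 0.8107.
So n₃/n₁ = (n₂/n₁)(n₃/n₂) = 1.6702 × 0.8107 = 1.3540.
θ_B(1→3) = arctan(1.3540) = 53.55°.

θ_B ≈ 53.55°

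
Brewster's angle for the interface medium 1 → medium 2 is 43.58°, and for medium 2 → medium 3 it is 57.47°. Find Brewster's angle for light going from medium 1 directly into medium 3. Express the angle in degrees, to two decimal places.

θ_B ≈ 56.17°

n₂/n₁ = tan 43.58° = 0.9516 and n₃/n₂ = tan 57.47° = 1.5679.
So n₃/n₁ = (n₂/n₁)(n₃/n₂) = 0.9516 × 1.5679 = 1.4920.
θ_B(1→3) = arctan(1.4920) = 56.17°.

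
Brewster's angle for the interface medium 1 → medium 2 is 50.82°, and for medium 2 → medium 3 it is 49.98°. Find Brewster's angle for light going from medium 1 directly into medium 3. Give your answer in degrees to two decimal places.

n₂/n₁ = tan 50.82° = 1.2270 and n₃/n₂ = tan 49.98° = 1.1909.
Multiplying, n₃/n₁ = 1.2270 × 1.1909 = 1.4612, and θ_B(1→3) = arctan 1.4612 = 55.61°.

θ_B ≈ 55.61°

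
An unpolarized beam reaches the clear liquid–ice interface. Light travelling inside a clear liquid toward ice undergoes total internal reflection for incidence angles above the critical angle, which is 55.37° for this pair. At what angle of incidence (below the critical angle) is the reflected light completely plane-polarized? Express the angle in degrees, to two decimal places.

θ_B ≈ 39.45°

n₂/n₁ = sin θ_c = sin 55.37° = 0.8228.
tan θ_B equals the same ratio, so θ_B = arctan(0.8228) = 39.45°.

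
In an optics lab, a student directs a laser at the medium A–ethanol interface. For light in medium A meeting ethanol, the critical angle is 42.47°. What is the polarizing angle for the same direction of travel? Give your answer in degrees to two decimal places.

θ_B ≈ 34.03°

n₂/n₁ = sin θ_c = sin 42.47° = 0.6752.
tan θ_B equals the same ratio, so θ_B = arctan(0.6752) = 34.03°.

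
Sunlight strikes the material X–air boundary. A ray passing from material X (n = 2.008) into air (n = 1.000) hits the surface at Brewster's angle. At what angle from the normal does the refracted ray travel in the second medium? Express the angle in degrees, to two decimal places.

First find Brewster's angle: tan θ_B = 1.000/2.008 = 0.4980, giving θ_B = 26.47°.
The refracted ray is perpendicular to the reflected ray, so θ_t = 90° − θ_B = 63.53°.

θ_t ≈ 63.53°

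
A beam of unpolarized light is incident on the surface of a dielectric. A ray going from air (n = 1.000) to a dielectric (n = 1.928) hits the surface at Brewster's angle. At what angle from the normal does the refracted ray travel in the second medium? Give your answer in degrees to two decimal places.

θ_B = arctan(n₂/n₁) = arctan(1.928/1.000) = 62.59°.
The refracted ray is perpendicular to the reflected ray, so θ_t = 90° − θ_B = 27.41°.

θ_t ≈ 27.41°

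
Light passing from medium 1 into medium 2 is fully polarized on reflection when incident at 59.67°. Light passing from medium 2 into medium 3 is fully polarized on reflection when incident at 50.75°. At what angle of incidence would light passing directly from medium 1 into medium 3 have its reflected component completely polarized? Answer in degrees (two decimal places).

θ_B ≈ 64.45°

n₂/n₁ = tan 59.67° = 1.7092 and n₃/n₂ = tan 50.75° = 1.2239.
So n₃/n₁ = (n₂/n₁)(n₃/n₂) = 1.7092 × 1.2239 = 2.0920.
θ_B(1→3) = arctan(2.0920) = 64.45°.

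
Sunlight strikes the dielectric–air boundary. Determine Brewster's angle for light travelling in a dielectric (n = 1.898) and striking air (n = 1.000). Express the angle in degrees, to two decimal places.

Here n₂/n₁ = 1.000/1.898 = 0.5269, and Brewster's law gives tan θ_B = n₂/n₁. Taking the arctangent, θ_B = 27.78°.

θ_B ≈ 27.78°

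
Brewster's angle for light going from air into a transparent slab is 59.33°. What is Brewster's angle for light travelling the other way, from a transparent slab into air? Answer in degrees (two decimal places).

The two Brewster angles are complementary: θ_B' = 90° − θ_B = 90° − 59.33° = 30.67°.

θ_B' ≈ 30.67°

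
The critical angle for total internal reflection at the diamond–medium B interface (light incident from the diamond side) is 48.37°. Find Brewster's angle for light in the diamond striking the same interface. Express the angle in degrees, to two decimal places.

n₂/n₁ = sin θ_c = sin 48.37° = 0.7475.
tan θ_B equals the same ratio, so θ_B = arctan(0.7475) = 36.78°.

θ_B ≈ 36.78°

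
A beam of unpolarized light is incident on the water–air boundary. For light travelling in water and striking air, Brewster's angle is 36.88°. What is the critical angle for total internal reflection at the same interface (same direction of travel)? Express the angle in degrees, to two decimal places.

From Brewster, n₂/n₁ = tan θ_B = tan 36.88° = 0.7503.
Then sin θ_c = n₂/n₁ = 0.7503, so θ_c = arcsin 0.7503 = 48.61°.

θ_c ≈ 48.61°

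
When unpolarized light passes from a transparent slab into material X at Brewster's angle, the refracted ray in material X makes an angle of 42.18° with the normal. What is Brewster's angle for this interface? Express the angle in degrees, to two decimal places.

Since the reflected and refracted rays are at right angles at the polarizing angle, θ_B + θ_t = 90°.
θ_B = 90° − 42.18° = 47.82°.

θ_B ≈ 47.82°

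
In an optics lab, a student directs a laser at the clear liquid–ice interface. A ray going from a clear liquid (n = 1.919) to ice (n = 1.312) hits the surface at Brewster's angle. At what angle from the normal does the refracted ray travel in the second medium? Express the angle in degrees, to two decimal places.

tan θ_B = n₂/n₁ = 1.312/1.919 = 0.6837, so θ_B = 34.36°.
At Brewster's angle the reflected and refracted rays are perpendicular, so θ_t = 90° − θ_B = 90° − 34.36° = 55.64°.

θ_t ≈ 55.64°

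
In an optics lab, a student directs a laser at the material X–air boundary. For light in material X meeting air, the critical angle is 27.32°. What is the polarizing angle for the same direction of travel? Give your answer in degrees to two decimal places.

n₂/n₁ = sin θ_c = sin 27.32° = 0.4590.
tan θ_B equals the same ratio, so θ_B = arctan(0.4590) = 24.65°.

θ_B ≈ 24.65°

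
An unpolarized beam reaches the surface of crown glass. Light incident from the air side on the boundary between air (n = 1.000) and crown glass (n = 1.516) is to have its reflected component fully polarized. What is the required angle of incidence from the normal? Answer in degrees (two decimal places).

tan θ_B = n₂/n₁ = 1.516/1.000 = 1.5160.
So θ_B = arctan 1.5160 = 56.59°.

θ_B ≈ 56.59°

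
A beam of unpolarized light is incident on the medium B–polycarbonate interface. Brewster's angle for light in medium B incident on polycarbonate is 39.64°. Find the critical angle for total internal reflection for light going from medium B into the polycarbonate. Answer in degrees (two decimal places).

θ_c ≈ 55.94°

tan θ_B = n₂/n₁ = tan 39.64° = 0.8284.
Total internal reflection: sin θ_c = n₂/n₁ = 0.8284.
θ_c = arcsin(0.8284) = 55.94°.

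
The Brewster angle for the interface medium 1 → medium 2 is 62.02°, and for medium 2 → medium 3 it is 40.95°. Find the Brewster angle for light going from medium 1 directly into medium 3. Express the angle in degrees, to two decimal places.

tan θ_B(1→2) = n₂/n₁ = tan 62.02° = 1.8823.
tan θ_B(2→3) = n₃/n₂ = tan 40.95° = 0.8678.
Multiplying, n₃/n₁ = 1.8823 × 0.8678 = 1.6334, and θ_B(1→3) = arctan 1.6334 = 58.52°.

θ_B ≈ 58.52°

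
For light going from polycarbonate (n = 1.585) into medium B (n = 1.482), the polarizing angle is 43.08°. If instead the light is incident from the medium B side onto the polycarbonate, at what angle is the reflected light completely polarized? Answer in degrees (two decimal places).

Reversing the direction swaps n₁ and n₂, so tan θ_B' = 1/tan θ_B and θ_B' = 90° − θ_B.
Hence θ_B' = 90° − 43.08° = 46.92°.

θ_B' ≈ 46.92°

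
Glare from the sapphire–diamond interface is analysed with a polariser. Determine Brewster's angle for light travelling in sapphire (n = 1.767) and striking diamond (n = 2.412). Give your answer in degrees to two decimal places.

θ_B ≈ 53.77°

The reflected p-component vanishes when tan θ_B = n₂/n₁.
Here n₂/n₁ = 2.412/1.767 = 1.3650, and Brewster's law gives tan θ_B = n₂/n₁.
So θ_B = arctan 1.3650 = 53.77°.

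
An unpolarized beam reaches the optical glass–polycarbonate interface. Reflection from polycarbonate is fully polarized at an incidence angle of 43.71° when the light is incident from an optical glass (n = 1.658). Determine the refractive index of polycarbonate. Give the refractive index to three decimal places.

Brewster's law: tan θ_B = n₂/n₁ (light incident in an optical glass, refracted into polycarbonate).
n₂ = n₁ tan θ_B = 1.658 × tan 43.71° = 1.585.

n ≈ 1.585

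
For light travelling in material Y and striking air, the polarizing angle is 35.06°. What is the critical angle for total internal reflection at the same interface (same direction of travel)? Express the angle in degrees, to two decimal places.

θ_c ≈ 44.57°

tan θ_B = n₂/n₁ = tan 35.06° = 0.7018.
Total internal reflection: sin θ_c = n₂/n₁ = 0.7018.
θ_c = arcsin(0.7018) = 44.57°.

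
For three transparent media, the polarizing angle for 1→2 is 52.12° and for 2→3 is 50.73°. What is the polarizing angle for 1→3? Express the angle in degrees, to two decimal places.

tan θ_B(1→2) = n₂/n₁ = tan 52.12° = 1.2855.
tan θ_B(2→3) = n₃/n₂ = tan 50.73° = 1.2231.
So n₃/n₁ = (n₂/n₁)(n₃/n₂) = 1.2855 × 1.2231 = 1.5722.
θ_B(1→3) = arctan(1.5722) = 57.54°.

θ_B ≈ 57.54°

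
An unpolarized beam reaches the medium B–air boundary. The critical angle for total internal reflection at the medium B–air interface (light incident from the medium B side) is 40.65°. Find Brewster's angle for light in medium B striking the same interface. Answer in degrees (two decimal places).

θ_B ≈ 33.08°

n₂/n₁ = sin θ_c = sin 40.65° = 0.6514.
tan θ_B equals the same ratio, so θ_B = arctan(0.6514) = 33.08°.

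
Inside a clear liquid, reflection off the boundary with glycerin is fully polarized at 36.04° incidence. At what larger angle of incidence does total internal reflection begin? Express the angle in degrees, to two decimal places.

From Brewster, n₂/n₁ = tan θ_B = tan 36.04° = 0.7276.
Then sin θ_c = n₂/n₁ = 0.7276, so θ_c = arcsin 0.7276 = 46.69°.

θ_c ≈ 46.69°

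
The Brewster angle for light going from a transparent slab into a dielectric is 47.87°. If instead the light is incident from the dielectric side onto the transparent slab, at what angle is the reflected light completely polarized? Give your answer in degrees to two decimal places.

tan θ_B' = n₁/n₂ = 1/tan θ_B, so θ_B' = 90° − θ_B.
θ_B' = 90° − 47.87° = 42.13°.

θ_B' ≈ 42.13°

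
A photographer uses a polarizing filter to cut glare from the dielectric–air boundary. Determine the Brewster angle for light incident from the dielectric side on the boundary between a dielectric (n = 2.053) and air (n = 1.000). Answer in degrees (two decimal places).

Brewster's condition: tan θ_B = n₂/n₁ = 1.000/2.053 = 0.4871.
So θ_B = arctan 0.4871 = 25.97°.

θ_B ≈ 25.97°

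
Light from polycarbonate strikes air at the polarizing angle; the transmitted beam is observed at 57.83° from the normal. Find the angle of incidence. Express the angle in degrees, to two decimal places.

At Brewster's angle the reflected and refracted rays are perpendicular, so θ_B + θ_t = 90°.
So θ_B = 90° − θ_t = 90° − 57.83° = 32.17°.

θ_B ≈ 32.17°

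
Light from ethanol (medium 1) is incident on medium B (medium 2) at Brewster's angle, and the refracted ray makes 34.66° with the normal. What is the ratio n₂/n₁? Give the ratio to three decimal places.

n₂/n₁ ≈ 1.446

θ_B + θ_t = 90°, so θ_B = 90° − 34.66° = 55.34°.
Then n₂/n₁ = tan θ_B = tan 55.34° = 1.446.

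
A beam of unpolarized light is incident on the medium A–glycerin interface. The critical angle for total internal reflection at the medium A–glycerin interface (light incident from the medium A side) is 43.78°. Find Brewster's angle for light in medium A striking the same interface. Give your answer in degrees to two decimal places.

n₂/n₁ = sin θ_c = sin 43.78° = 0.6919.
tan θ_B equals the same ratio, so θ_B = arctan(0.6919) = 34.68°.

θ_B ≈ 34.68°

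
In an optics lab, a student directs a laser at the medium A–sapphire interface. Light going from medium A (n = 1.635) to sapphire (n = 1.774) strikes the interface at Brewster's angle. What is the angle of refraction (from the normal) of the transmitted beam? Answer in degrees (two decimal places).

θ_B = arctan(n₂/n₁) = arctan(1.774/1.635) = 47.33°.
At Brewster's angle the reflected and refracted rays are perpendicular, so θ_t = 90° − θ_B = 90° − 47.33° = 42.67°.

θ_t ≈ 42.67°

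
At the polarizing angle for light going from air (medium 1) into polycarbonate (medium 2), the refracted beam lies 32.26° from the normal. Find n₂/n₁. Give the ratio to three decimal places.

n₂/n₁ ≈ 1.584

θ_B + θ_t = 90°, so θ_B = 90° − 32.26° = 57.74°.
Then n₂/n₁ = tan θ_B = tan 57.74° = 1.584.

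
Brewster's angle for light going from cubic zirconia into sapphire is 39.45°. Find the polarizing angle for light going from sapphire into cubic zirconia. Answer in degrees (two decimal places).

Reversing the direction swaps n₁ and n₂, so tan θ_B' = 1/tan θ_B and θ_B' = 90° − θ_B.
Hence θ_B' = 90° − 39.45° = 50.55°.

θ_B' ≈ 50.55°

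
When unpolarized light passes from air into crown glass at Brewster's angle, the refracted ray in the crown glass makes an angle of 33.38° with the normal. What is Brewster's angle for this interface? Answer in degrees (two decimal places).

θ_B ≈ 56.62°

Brewster's condition makes the reflected and refracted beams perpendicular: θ_B + θ_t = 90°.
So θ_B = 90° − θ_t = 90° − 33.38° = 56.62°.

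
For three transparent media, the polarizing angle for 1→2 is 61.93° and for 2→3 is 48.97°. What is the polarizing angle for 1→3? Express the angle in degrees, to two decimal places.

n₂/n₁ = tan 61.93° = 1.8752 and n₃/n₂ = tan 48.97° = 1.1492.
n₃/n₁ = 2.1549. Then tan θ_B(1→3) = n₃/n₁, so θ_B(1→3) = arctan(2.1549) = 65.11°.

θ_B ≈ 65.11°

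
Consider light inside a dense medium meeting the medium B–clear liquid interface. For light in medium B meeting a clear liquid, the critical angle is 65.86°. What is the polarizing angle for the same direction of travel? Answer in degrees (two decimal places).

θ_B ≈ 42.38°

n₂/n₁ = sin θ_c = sin 65.86° = 0.9125.
tan θ_B equals the same ratio, so θ_B = arctan(0.9125) = 42.38°.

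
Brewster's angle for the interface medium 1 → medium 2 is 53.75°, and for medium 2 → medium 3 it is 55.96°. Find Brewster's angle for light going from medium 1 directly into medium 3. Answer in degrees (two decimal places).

Each Brewster angle gives a ratio: n₂/n₁ = tan 53.75° = 1.3638, n₃/n₂ = tan 55.96° = 1.4803.
Multiplying, n₃/n₁ = 1.3638 × 1.4803 = 2.0189, and θ_B(1→3) = arctan 2.0189 = 63.65°.

θ_B ≈ 63.65°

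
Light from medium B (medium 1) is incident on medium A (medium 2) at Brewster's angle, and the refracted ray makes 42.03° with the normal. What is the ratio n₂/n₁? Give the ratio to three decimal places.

At Brewster incidence θ_B = 90° − θ_t = 90° − 42.03° = 47.97°.
Then n₂/n₁ = tan θ_B = tan 47.97° = 1.109.

n₂/n₁ ≈ 1.109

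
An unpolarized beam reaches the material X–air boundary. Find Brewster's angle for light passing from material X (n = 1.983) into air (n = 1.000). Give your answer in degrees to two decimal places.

θ_B ≈ 26.76°

The reflected p-component vanishes when tan θ_B = n₂/n₁.
tan θ_B = n₂/n₁ = 1.000/1.983 = 0.5043.
θ_B = arctan(0.5043) = 26.76°.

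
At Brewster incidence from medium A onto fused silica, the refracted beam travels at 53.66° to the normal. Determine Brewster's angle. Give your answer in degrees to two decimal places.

At Brewster's angle the reflected and refracted rays are perpendicular, so θ_B + θ_t = 90°.
So θ_B = 90° − θ_t = 90° − 53.66° = 36.34°.

θ_B ≈ 36.34°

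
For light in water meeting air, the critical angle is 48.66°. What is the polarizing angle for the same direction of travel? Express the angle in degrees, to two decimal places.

At the critical angle sin θ_c = n₂/n₁, giving n₂/n₁ = sin 48.66° = 0.7508.
Then tan θ_B = n₂/n₁ = 0.7508, so θ_B = arctan 0.7508 = 36.90°.

θ_B ≈ 36.90°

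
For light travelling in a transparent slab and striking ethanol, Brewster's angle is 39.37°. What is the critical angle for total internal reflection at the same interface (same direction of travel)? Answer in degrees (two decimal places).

From Brewster, n₂/n₁ = tan θ_B = tan 39.37° = 0.8205.
Then sin θ_c = n₂/n₁ = 0.8205, so θ_c = arcsin 0.8205 = 55.14°.

θ_c ≈ 55.14°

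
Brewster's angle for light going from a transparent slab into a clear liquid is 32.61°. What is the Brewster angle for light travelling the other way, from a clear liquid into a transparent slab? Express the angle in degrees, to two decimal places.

θ_B' ≈ 57.39°

tan θ_B' = n₁/n₂ = 1/tan θ_B, so θ_B' = 90° − θ_B.
θ_B' = 90° − 32.61° = 57.39°.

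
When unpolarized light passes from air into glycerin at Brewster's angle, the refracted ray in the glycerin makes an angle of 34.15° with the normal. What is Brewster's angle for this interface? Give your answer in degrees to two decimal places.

θ_B ≈ 55.85°

At Brewster's angle the reflected and refracted rays are perpendicular, so θ_B + θ_t = 90°.
So θ_B = 90° − θ_t = 90° − 34.15° = 55.85°.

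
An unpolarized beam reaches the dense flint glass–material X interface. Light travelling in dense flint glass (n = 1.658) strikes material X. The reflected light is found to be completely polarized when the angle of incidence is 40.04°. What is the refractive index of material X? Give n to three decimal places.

n ≈ 1.393

Brewster's law: tan θ_B = n₂/n₁ (light incident in dense flint glass, refracted into material X).
n₂ = n₁ tan θ_B = 1.658 × tan 40.04° = 1.393.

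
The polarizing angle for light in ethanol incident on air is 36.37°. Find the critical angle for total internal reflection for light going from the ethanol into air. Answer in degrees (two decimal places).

θ_c ≈ 47.43°

n₂/n₁ = tan 36.37° = 0.7365; the critical angle satisfies sin θ_c = n₂/n₁.
θ_c = arcsin(0.7365) = 47.43°.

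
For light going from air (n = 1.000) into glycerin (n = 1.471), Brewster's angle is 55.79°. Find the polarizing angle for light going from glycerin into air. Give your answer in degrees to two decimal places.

Reversing the direction swaps n₁ and n₂, so tan θ_B' = 1/tan θ_B and θ_B' = 90° − θ_B.
Hence θ_B' = 90° − 55.79° = 34.21°.

θ_B' ≈ 34.21°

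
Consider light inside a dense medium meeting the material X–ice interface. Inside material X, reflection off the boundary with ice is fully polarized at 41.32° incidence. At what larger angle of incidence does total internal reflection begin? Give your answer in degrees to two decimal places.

θ_c ≈ 61.54°

From Brewster, n₂/n₁ = tan θ_B = tan 41.32° = 0.8791.
Then sin θ_c = n₂/n₁ = 0.8791, so θ_c = arcsin 0.8791 = 61.54°.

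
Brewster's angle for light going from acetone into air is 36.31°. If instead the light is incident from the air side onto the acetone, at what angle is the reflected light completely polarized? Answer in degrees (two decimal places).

θ_B' ≈ 53.69°

Reversing the direction swaps n₁ and n₂, so tan θ_B' = 1/tan θ_B and θ_B' = 90° − θ_B.
Hence θ_B' = 90° − 36.31° = 53.69°.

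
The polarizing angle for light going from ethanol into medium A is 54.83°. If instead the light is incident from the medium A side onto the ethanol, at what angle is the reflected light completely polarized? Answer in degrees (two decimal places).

Reversing the direction swaps n₁ and n₂, so tan θ_B' = 1/tan θ_B and θ_B' = 90° − θ_B.
Hence θ_B' = 90° − 54.83° = 35.17°.

θ_B' ≈ 35.17°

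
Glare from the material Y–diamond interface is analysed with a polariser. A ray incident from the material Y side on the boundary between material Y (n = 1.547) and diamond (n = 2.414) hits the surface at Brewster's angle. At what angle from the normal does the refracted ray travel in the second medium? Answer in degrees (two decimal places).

θ_t ≈ 32.65°

θ_B = arctan(n₂/n₁) = arctan(2.414/1.547) = 57.35°.
The refracted ray is perpendicular to the reflected ray, so θ_t = 90° − θ_B = 32.65°.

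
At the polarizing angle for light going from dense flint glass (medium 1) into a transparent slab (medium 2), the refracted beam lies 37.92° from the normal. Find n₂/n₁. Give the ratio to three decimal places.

θ_B + θ_t = 90°, so θ_B = 90° − 37.92° = 52.08°.
Then n₂/n₁ = tan θ_B = tan 52.08° = 1.284.

n₂/n₁ ≈ 1.284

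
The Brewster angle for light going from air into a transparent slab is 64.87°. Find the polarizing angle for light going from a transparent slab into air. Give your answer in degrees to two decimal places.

tan θ_B' = n₁/n₂ = 1/tan θ_B, so θ_B' = 90° − θ_B.
θ_B' = 90° − 64.87° = 25.13°.

θ_B' ≈ 25.13°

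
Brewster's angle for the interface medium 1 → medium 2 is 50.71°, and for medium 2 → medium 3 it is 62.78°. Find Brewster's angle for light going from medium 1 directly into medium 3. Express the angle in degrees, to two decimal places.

tan θ_B(1→2) = n₂/n₁ = tan 50.71° = 1.2222.
tan θ_B(2→3) = n₃/n₂ = tan 62.78° = 1.9441.
n₃/n₁ = 2.3761. Then tan θ_B(1→3) = n₃/n₁, so θ_B(1→3) = arctan(2.3761) = 67.18°.

θ_B ≈ 67.18°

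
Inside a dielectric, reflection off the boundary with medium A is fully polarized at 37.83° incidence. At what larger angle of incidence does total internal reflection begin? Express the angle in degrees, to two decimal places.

n₂/n₁ = tan 37.83° = 0.7765; the critical angle satisfies sin θ_c = n₂/n₁.
θ_c = arcsin(0.7765) = 50.94°.

θ_c ≈ 50.94°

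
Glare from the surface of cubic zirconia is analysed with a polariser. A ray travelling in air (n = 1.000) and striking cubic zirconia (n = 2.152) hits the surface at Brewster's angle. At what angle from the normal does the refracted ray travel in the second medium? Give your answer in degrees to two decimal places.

tan θ_B = n₂/n₁ = 2.152/1.000 = 2.1520, so θ_B = 65.08°.
The refracted ray is perpendicular to the reflected ray, so θ_t = 90° − θ_B = 24.92°.

θ_t ≈ 24.92°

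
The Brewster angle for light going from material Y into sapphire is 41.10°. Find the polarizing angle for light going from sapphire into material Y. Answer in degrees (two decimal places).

The two Brewster angles are complementary: θ_B' = 90° − θ_B = 90° − 41.10° = 48.90°.

θ_B' ≈ 48.90°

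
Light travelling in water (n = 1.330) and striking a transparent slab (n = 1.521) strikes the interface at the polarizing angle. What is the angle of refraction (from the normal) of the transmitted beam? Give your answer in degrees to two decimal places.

θ_t ≈ 41.17°

First find Brewster's angle: tan θ_B = 1.521/1.330 = 1.1436, giving θ_B = 48.83°.
Since θ_B + θ_t = 90° at Brewster incidence, θ_t = 90° − 48.83° = 41.17°.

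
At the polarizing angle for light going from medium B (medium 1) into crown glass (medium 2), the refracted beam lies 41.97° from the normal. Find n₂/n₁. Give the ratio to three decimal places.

At Brewster incidence θ_B = 90° − θ_t = 90° − 41.97° = 48.03°.
tan θ_B = n₂/n₁, so n₂/n₁ = tan 48.03° = 1.112.

n₂/n₁ ≈ 1.112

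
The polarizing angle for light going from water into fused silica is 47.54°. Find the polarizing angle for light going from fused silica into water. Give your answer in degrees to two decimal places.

θ_B' ≈ 42.46°

tan θ_B' = n₁/n₂ = 1/tan θ_B, so θ_B' = 90° − θ_B.
θ_B' = 90° − 47.54° = 42.46°.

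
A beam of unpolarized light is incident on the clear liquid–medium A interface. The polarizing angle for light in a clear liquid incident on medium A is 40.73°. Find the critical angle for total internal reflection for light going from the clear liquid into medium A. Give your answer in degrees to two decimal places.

θ_c ≈ 59.43°

tan θ_B = n₂/n₁ = tan 40.73° = 0.8610.
Total internal reflection: sin θ_c = n₂/n₁ = 0.8610.
θ_c = arcsin(0.8610) = 59.43°.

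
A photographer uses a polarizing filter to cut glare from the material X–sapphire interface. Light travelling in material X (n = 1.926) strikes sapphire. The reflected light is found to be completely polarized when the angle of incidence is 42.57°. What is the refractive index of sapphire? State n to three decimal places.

n ≈ 1.769

Brewster's law: tan θ_B = n₂/n₁ (light incident in material X, refracted into sapphire).
n₂ = n₁ tan θ_B = 1.926 × tan 42.57° = 1.769.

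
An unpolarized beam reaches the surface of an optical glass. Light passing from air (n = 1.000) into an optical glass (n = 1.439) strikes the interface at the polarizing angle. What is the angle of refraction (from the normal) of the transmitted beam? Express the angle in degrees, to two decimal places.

θ_t ≈ 34.80°

θ_B = arctan(n₂/n₁) = arctan(1.439/1.000) = 55.20°.
Since θ_B + θ_t = 90° at Brewster incidence, θ_t = 90° − 55.20° = 34.80°.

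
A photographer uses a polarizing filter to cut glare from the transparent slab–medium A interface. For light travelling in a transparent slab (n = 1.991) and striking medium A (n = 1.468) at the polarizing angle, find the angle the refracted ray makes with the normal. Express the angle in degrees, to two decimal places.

θ_B = arctan(n₂/n₁) = arctan(1.468/1.991) = 36.40°.
The refracted ray is perpendicular to the reflected ray, so θ_t = 90° − θ_B = 53.60°.

θ_t ≈ 53.60°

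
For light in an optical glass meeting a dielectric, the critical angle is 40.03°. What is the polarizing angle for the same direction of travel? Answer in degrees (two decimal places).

sin θ_c = n₂/n₁, so n₂/n₁ = sin 40.03° = 0.6432.
Brewster: tan θ_B = n₂/n₁ = 0.6432.
θ_B = arctan(0.6432) = 32.75°.

θ_B ≈ 32.75°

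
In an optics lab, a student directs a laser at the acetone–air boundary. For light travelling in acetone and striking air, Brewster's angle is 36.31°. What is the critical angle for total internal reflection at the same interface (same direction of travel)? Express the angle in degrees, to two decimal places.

tan θ_B = n₂/n₁ = tan 36.31° = 0.7348.
Total internal reflection: sin θ_c = n₂/n₁ = 0.7348.
θ_c = arcsin(0.7348) = 47.29°.

θ_c ≈ 47.29°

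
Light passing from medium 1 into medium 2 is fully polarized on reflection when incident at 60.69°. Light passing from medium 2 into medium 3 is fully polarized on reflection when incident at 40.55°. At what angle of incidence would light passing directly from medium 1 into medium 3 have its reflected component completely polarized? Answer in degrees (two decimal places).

n₂/n₁ = tan 60.69° = 1.7813 and n₃/n₂ = tan 40.55° = 0.8556.
Multiplying, n₃/n₁ = 1.7813 × 0.8556 = 1.5240, and θ_B(1→3) = arctan 1.5240 = 56.73°.

θ_B ≈ 56.73°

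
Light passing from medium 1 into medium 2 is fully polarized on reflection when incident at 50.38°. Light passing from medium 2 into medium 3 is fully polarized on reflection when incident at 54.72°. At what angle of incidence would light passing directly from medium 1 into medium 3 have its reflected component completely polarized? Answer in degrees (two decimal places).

θ_B ≈ 59.64°

Each Brewster angle gives a ratio: n₂/n₁ = tan 50.38° = 1.2079, n₃/n₂ = tan 54.72° = 1.4134.
n₃/n₁ = 1.7073. Then tan θ_B(1→3) = n₃/n₁, so θ_B(1→3) = arctan(1.7073) = 59.64°.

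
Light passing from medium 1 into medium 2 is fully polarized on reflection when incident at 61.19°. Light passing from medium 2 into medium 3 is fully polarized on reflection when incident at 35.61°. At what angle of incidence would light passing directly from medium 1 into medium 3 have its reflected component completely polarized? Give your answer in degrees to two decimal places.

n₂/n₁ = tan 61.19° = 1.8182 and n₃/n₂ = tan 35.61° = 0.7162.
So n₃/n₁ = (n₂/n₁)(n₃/n₂) = 1.8182 × 0.7162 = 1.3022.
θ_B(1→3) = arctan(1.3022) = 52.48°.

θ_B ≈ 52.48°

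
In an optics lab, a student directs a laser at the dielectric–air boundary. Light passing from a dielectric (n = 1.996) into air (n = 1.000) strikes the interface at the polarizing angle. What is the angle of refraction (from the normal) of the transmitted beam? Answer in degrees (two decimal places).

θ_t ≈ 63.39°

θ_B = arctan(n₂/n₁) = arctan(1.000/1.996) = 26.61°.
The refracted ray is perpendicular to the reflected ray, so θ_t = 90° − θ_B = 63.39°.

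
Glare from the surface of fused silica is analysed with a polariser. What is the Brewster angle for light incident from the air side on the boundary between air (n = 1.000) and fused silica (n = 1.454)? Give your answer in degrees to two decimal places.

θ_B ≈ 55.48°

The reflected p-component vanishes when tan θ_B = n₂/n₁.
Here n₂/n₁ = 1.454/1.000 = 1.4540, and Brewster's law gives tan θ_B = n₂/n₁.
θ_B = arctan(1.4540) = 55.48°.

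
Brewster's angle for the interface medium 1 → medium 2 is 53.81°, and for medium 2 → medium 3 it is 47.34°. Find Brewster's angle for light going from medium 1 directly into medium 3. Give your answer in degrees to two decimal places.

n₂/n₁ = tan 53.81° = 1.3668 and n₃/n₂ = tan 47.34° = 1.0852.
So n₃/n₁ = (n₂/n₁)(n₃/n₂) = 1.3668 × 1.0852 = 1.4833.
θ_B(1→3) = arctan(1.4833) = 56.01°.

θ_B ≈ 56.01°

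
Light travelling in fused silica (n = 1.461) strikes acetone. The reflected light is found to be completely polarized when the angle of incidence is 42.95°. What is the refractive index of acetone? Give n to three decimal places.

n ≈ 1.360

Full polarization of the reflected beam means tan θ_B = n₂/n₁, where n₁ is the incident medium (fused silica).
n₂ = n₁ tan θ_B = 1.461 × tan 42.95° = 1.360.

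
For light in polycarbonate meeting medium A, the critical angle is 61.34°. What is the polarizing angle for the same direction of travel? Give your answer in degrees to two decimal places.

θ_B ≈ 41.27°

sin θ_c = n₂/n₁, so n₂/n₁ = sin 61.34° = 0.8775.
Brewster: tan θ_B = n₂/n₁ = 0.8775.
θ_B = arctan(0.8775) = 41.27°.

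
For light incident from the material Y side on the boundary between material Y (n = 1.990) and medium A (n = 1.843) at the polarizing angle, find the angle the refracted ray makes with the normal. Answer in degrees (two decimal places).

First find Brewster's angle: tan θ_B = 1.843/1.990 = 0.9261, giving θ_B = 42.80°.
Since θ_B + θ_t = 90° at Brewster incidence, θ_t = 90° − 42.80° = 47.20°.

θ_t ≈ 47.20°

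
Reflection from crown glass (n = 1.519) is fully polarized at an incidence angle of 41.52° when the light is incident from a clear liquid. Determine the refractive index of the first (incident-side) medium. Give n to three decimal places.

n ≈ 1.716

Full polarization of the reflected beam means tan θ_B = n₂/n₁, where n₁ is the incident medium (a clear liquid).
n₁ = n₂ / tan θ_B = 1.519 / tan 41.52° = 1.716.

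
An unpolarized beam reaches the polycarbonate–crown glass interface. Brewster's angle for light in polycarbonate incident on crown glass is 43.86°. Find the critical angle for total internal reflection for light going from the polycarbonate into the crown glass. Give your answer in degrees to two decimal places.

From Brewster, n₂/n₁ = tan θ_B = tan 43.86° = 0.9610.
Then sin θ_c = n₂/n₁ = 0.9610, so θ_c = arcsin 0.9610 = 73.94°.

θ_c ≈ 73.94°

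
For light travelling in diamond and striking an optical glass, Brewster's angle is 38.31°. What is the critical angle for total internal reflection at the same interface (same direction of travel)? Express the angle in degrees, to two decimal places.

tan θ_B = n₂/n₁ = tan 38.31° = 0.7900.
Total internal reflection: sin θ_c = n₂/n₁ = 0.7900.
θ_c = arcsin(0.7900) = 52.19°.

θ_c ≈ 52.19°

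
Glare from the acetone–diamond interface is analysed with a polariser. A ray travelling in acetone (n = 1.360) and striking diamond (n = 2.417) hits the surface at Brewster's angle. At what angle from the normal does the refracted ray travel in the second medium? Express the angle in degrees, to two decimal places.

θ_t ≈ 29.37°

θ_B = arctan(n₂/n₁) = arctan(2.417/1.360) = 60.63°.
Since θ_B + θ_t = 90° at Brewster incidence, θ_t = 90° − 60.63° = 29.37°.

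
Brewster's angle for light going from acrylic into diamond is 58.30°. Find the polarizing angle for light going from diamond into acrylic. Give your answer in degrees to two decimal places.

tan θ_B' = n₁/n₂ = 1/tan θ_B, so θ_B' = 90° − θ_B.
θ_B' = 90° − 58.30° = 31.70°.

θ_B' ≈ 31.70°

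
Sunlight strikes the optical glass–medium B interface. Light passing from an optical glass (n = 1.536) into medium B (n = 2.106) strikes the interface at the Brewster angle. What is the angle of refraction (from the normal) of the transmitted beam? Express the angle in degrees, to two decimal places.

tan θ_B = n₂/n₁ = 2.106/1.536 = 1.3711, so θ_B = 53.90°.
The refracted ray is perpendicular to the reflected ray, so θ_t = 90° − θ_B = 36.10°.

θ_t ≈ 36.10°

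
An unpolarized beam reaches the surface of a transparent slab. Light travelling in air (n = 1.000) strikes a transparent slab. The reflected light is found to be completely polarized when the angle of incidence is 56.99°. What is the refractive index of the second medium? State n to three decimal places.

Full polarization of the reflected beam means tan θ_B = n₂/n₁, where n₁ is the incident medium (air).
n₂ = n₁ tan θ_B = 1.000 × tan 56.99° = 1.539.

n ≈ 1.539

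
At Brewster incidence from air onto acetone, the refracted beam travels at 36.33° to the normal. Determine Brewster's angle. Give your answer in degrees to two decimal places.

θ_B ≈ 53.67°

Brewster's condition makes the reflected and refracted beams perpendicular: θ_B + θ_t = 90°.
θ_B = 90° − 36.33° = 53.67°.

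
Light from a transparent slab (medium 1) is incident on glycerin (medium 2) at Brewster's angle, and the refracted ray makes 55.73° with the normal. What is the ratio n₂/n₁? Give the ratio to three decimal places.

n₂/n₁ ≈ 0.681

θ_B + θ_t = 90°, so θ_B = 90° − 55.73° = 34.27°.
tan θ_B = n₂/n₁, so n₂/n₁ = tan 34.27° = 0.681.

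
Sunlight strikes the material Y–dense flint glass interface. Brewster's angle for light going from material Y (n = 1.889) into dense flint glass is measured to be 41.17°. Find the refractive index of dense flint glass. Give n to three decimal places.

n ≈ 1.652

Full polarization of the reflected beam means tan θ_B = n₂/n₁, where n₁ is the incident medium (material Y).
n₂ = n₁ tan θ_B = 1.889 × tan 41.17° = 1.652.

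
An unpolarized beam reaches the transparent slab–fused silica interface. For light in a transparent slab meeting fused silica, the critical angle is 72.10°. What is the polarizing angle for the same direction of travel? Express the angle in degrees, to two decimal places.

sin θ_c = n₂/n₁, so n₂/n₁ = sin 72.10° = 0.9516.
Brewster: tan θ_B = n₂/n₁ = 0.9516.
θ_B = arctan(0.9516) = 43.58°.

θ_B ≈ 43.58°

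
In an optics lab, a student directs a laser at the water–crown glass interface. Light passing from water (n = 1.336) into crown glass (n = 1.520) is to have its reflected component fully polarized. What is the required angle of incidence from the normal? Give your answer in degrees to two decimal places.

The reflected p-component vanishes when tan θ_B = n₂/n₁.
Brewster's condition: tan θ_B = n₂/n₁ = 1.520/1.336 = 1.1377.
So θ_B = arctan 1.1377 = 48.69°.

θ_B ≈ 48.69°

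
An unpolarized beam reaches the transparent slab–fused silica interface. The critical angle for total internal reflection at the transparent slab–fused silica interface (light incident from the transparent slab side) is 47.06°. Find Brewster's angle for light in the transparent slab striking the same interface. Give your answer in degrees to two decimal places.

θ_B ≈ 36.21°

sin θ_c = n₂/n₁, so n₂/n₁ = sin 47.06° = 0.7321.
Brewster: tan θ_B = n₂/n₁ = 0.7321.
θ_B = arctan(0.7321) = 36.21°.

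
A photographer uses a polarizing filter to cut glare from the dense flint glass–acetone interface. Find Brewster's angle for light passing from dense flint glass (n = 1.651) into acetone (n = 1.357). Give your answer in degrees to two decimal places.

θ_B ≈ 39.42°

tan θ_B = n₂/n₁ = 1.357/1.651 = 0.8219.
θ_B = arctan(0.8219) = 39.42°.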